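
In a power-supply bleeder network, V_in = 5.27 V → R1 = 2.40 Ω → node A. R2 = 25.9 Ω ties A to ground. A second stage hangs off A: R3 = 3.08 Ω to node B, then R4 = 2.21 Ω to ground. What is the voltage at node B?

V_B ≈ 1.42 V

Looking into the second stage from A: R3 + R4 = 5.290 Ω appears in parallel with R2.
R2 ‖ (R3+R4) = 4.393 Ω.
First divider: V_A = V_in · 4.393/(2.40 + 4.393) = 3.408 V.
Then the unloaded second divider: V_B = V_A × R4/(R3+R4) = 3.408 × 0.4178 = 1.424 V.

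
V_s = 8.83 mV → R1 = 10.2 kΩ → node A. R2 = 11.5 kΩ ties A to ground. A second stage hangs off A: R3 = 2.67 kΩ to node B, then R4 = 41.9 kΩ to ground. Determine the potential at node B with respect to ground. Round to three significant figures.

The second stage (R3 + R4 = 44.57 kΩ) loads node A in parallel with R2.
Effective lower resistance at A: R2 ‖ 44.57 = 9.141 kΩ.
V_A = 8.83 × 9.141/(10.2 + 9.141) = 4.173 mV.
Then the unloaded second divider: V_B = V_A × R4/(R3+R4) = 4.173 × 0.9401 = 3.923 mV.

V_B ≈ 3.92 mV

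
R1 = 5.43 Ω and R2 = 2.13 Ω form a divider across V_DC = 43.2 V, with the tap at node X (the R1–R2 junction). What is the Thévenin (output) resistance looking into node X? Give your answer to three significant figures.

Zeroing V_DC shorts the top of R1 to ground, so R_th = R1 ‖ R2 = 1.530 Ω.

R_th ≈ 1.53 Ω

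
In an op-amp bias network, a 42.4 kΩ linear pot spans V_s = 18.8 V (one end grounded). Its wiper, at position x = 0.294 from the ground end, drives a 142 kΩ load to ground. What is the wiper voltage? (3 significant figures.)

V_out ≈ 5.20 V

Split the track: R_lower = x·R_p = 12.47 kΩ, R_upper = (1−x)·R_p = 29.93 kΩ.
Lower segment in parallel with the load: 12.47 ‖ 142 = 11.46 kΩ.
Then V_out = V_s · 11.46/(29.93 + 11.46) = 5.205 V.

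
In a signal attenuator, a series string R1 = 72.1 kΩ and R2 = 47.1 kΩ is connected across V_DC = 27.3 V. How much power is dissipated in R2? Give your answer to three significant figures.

ΣR = 119.2 kΩ → I = 27.3/119.2 = 0.2290 mA.
V(R2) = I·R = 10.79 V; P = V·I = 10.79 × 0.2290 = 2.471 mW.

P ≈ 2.47 mW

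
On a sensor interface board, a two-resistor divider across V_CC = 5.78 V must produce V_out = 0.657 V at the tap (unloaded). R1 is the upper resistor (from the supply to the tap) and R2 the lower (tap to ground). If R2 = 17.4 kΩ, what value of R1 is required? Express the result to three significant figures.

R1 ≈ 136 kΩ

The divider ratio is R2/(R1+R2) = 0.657/5.78 = 0.1137.
Rearranging, R1 = R2·(1−k)/k = 17.4 × 7.798 = 135.7 kΩ.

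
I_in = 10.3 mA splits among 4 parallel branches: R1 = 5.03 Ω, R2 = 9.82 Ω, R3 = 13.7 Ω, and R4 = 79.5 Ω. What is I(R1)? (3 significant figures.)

Total conductance ΣG = 1/5.03 + 1/9.82 + 1/13.7 + 1/79.5 = 0.3862 (units of 1/Ω).
R1 takes the fraction G_k/ΣG = 0.1988/0.3862 = 0.5148, so I = 10.3 × 0.5148 = 5.302 mA.

I ≈ 5.30 mA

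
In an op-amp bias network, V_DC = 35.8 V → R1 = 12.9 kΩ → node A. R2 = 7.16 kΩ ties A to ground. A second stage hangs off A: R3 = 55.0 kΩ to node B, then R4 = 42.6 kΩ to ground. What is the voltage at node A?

The second stage (R3 + R4 = 97.60 kΩ) loads node A in parallel with R2.
Effective lower resistance at A: R2 ‖ 97.60 = 6.671 kΩ.
V_A = 35.8 × 6.671/(12.9 + 6.671) = 12.20 V.

V_A ≈ 12.2 V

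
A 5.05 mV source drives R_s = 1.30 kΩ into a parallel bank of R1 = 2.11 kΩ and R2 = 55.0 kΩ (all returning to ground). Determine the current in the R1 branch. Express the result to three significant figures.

Equivalent of the parallel group: R_p = 2.032 kΩ.
V_A = 5.05 × 2.032/3.332 = 3.080 mV.
Branch current I = V_A/R1 = 3.080/2.11 = 1.460 µA.

I ≈ 1.46 µA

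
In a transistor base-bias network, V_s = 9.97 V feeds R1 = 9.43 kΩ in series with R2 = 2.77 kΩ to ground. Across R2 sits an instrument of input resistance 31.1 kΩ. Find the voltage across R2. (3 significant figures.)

First combine the lower leg with the load: R2 ‖ R_L = 2.543 kΩ.
Then V_out = V_s · R2'/(R1 + R2') = 9.97 × 2.543/11.97 = 2.118 V.

V_out ≈ 2.12 V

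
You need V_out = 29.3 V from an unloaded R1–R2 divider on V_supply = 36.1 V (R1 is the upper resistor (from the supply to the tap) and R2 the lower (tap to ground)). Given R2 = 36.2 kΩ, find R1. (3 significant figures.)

R1 ≈ 8.40 kΩ

V_out/V_supply = R2/(R1+R2) = 0.8116.
R1 = R2·(1/k − 1) = 36.2 × 0.2321 = 8.401 kΩ.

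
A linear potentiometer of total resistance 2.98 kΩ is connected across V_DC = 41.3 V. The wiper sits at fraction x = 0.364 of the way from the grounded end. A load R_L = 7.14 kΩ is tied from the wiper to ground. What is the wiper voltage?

V_out ≈ 13.7 V

The pot divides into 1.895 kΩ above the wiper and 1.085 kΩ below.
Lower segment in parallel with the load: 1.085 ‖ 7.14 = 0.9417 kΩ.
Then V_out = V_DC · 0.9417/(1.895 + 0.9417) = 13.71 V.
(Unloaded: V_out = x·V_DC = 15.0 V.)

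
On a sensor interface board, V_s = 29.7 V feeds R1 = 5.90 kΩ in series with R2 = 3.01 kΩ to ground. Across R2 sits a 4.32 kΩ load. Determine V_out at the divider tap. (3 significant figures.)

The load sits in parallel with R2, giving an effective lower resistance R2' = R2·R_L/(R2+R_L) = 1.774 kΩ.
Voltage divider with the loaded lower leg: V_out = 29.7 × 1.774/(5.90 + 1.774) = 29.7 × 0.2312 = 6.866 V.
(Unloaded it would be 10.0 V; the load pulls it down.)

V_out ≈ 6.87 V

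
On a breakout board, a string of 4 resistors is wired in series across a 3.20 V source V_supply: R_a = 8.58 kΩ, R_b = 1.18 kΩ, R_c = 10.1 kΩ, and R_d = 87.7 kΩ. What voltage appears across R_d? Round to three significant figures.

V ≈ 2.61 V

Total series resistance ΣR = 8.58 + 1.18 + 10.1 + 87.7 = 107.6 kΩ.
Voltage divider: V = V_supply · (87.70 / 107.6) = 3.20 × 0.8154 = 2.609 V.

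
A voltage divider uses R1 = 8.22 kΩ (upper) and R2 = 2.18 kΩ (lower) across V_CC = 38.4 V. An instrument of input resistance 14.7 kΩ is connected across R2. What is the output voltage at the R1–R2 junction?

V_out ≈ 7.20 V

The load sits in parallel with R2, giving an effective lower resistance R2' = R2·R_L/(R2+R_L) = 1.898 kΩ.
Then V_out = V_CC · R2'/(R1 + R2') = 38.4 × 1.898/10.12 = 7.205 V.
(Unloaded it would be 8.05 V; the load pulls it down.)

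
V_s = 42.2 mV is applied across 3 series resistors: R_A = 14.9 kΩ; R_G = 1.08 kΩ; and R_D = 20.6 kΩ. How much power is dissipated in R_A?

The common current is I = 42.2/36.58 = 1.154 µA.
P = I²R = 1.331 × 14.9 = 19.83 nW.

P ≈ 19.8 nW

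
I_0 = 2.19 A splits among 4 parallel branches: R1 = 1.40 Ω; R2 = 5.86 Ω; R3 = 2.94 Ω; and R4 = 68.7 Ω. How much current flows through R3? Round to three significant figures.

ΣG = 1/1.40 + 1/5.86 + 1/2.94 + 1/68.7 = 1.240.
R3 takes the fraction G_k/ΣG = 0.3401/1.240 = 0.2744, so I = 2.19 × 0.2744 = 0.6009 A.

I ≈ 0.601 A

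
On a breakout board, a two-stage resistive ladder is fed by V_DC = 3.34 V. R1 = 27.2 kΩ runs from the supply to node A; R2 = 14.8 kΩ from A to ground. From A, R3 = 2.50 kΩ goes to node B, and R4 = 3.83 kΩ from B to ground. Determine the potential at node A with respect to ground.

V_A ≈ 0.468 V

The second stage (R3 + R4 = 6.330 kΩ) loads node A in parallel with R2.
Effective lower resistance at A: R2 ‖ 6.330 = 4.434 kΩ.
So V_A = 3.34 × 0.1402 = 0.4681 V.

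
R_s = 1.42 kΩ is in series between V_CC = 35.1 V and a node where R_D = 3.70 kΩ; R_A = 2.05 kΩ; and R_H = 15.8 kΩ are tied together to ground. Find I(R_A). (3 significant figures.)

I ≈ 7.90 mA

Combine the parallel branches: R_p = (1/3.70 + 1/2.05 + 1/15.8)⁻¹ = 1.217 kΩ.
Node voltage V_A = V_CC · R_p/(R_s + R_p) = 35.1 × 0.4616 = 16.20 V.
Branch current I = V_A/R_A = 16.20/2.05 = 7.904 mA.
(Check via current divider: I_total = 13.31 mA; share G_k/ΣG = 0.5939 → same result.)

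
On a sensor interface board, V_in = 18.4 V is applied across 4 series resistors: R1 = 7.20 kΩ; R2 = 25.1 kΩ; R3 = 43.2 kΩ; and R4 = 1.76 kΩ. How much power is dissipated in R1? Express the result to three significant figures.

Series current I = V_in/ΣR = 18.4/77.26 = 0.2382 mA.
P = I²R = 0.05672 × 7.20 = 0.4084 mW.

P ≈ 0.408 mW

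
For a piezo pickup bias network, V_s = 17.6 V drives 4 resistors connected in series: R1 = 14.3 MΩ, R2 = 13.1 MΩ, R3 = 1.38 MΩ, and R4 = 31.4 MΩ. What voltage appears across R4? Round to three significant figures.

Total series resistance ΣR = 14.3 + 13.1 + 1.38 + 31.4 = 60.18 MΩ.
By the voltage-divider rule, V = 17.6 × 31.40/60.18 = 9.183 V.

V ≈ 9.18 V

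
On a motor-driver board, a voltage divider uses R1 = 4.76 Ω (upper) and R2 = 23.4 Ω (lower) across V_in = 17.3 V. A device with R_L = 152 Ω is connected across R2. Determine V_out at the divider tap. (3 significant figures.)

The load sits in parallel with R2, giving an effective lower resistance R2' = R2·R_L/(R2+R_L) = 20.28 Ω.
Now apply the divider: V_out = 17.3 × 0.8099 = 14.01 V.
(Unloaded it would be 14.4 V; the load pulls it down.)

V_out ≈ 14.0 V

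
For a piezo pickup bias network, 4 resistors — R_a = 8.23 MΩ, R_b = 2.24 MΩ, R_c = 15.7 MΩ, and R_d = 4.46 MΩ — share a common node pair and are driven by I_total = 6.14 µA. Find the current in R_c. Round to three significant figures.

I ≈ 0.457 µA

ΣG = 1/8.23 + 1/2.24 + 1/15.7 + 1/4.46 = 0.8558.
Current divider: I(R_c) = I_total · G_k/ΣG = 6.14 × (0.06369/0.8558) = 6.14 × 0.07442 = 0.4570 µA.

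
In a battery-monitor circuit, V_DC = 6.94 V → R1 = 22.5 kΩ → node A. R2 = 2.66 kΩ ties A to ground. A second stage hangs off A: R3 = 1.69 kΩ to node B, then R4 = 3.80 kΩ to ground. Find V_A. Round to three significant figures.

The second stage (R3 + R4 = 5.490 kΩ) loads node A in parallel with R2.
R2 ‖ (R3+R4) = 1.792 kΩ.
So V_A = 6.94 × 0.07376 = 0.5119 V.

V_A ≈ 0.512 V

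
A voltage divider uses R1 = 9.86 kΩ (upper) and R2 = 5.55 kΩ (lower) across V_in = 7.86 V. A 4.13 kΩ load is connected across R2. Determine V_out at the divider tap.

V_out ≈ 1.52 V

The load sits in parallel with R2, giving an effective lower resistance R2' = R2·R_L/(R2+R_L) = 2.368 kΩ.
Voltage divider with the loaded lower leg: V_out = 7.86 × 2.368/(9.86 + 2.368) = 7.86 × 0.1936 = 1.522 V.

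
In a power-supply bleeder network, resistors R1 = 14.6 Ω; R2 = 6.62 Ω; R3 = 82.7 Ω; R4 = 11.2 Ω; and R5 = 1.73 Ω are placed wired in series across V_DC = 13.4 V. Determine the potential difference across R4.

Total series resistance ΣR = 14.6 + 6.62 + 82.7 + 11.2 + 1.73 = 116.9 Ω.
V = V_DC · R/ΣR = 13.4 × 0.09585 = 1.284 V.

V ≈ 1.28 V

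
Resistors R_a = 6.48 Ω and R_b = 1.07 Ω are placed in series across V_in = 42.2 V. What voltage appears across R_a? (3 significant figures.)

Total series resistance ΣR = 6.48 + 1.07 = 7.550 Ω.
V = V_in · R/ΣR = 42.2 × 0.8583 = 36.22 V.

V ≈ 36.2 V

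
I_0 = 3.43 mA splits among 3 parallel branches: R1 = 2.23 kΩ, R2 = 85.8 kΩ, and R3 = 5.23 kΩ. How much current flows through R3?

ΣG = 1/2.23 + 1/85.8 + 1/5.23 = 0.6513.
R3 takes the fraction G_k/ΣG = 0.1912/0.6513 = 0.2936, so I = 3.43 × 0.2936 = 1.007 mA.

I ≈ 1.01 mA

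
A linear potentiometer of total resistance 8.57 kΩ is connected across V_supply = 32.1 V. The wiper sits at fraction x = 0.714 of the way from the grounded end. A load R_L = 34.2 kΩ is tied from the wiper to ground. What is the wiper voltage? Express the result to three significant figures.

V_out ≈ 21.8 V

The pot divides into 2.451 kΩ above the wiper and 6.119 kΩ below.
Lower segment in parallel with the load: 6.119 ‖ 34.2 = 5.190 kΩ.
Loaded-divider output: V_out = 32.1 × 0.6792 = 21.80 V.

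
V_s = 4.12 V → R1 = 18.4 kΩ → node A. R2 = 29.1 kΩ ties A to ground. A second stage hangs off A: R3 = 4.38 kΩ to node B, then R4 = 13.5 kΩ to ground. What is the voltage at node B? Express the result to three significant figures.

Node A sees R2 in parallel with the series input of stage 2, R3 + R4 = 17.88 kΩ.
Effective lower resistance at A: R2 ‖ 17.88 = 11.08 kΩ.
So V_A = 4.12 × 0.3757 = 1.548 V.
Stage 2 is unloaded, so V_B = V_A · R4/(R3+R4) = 1.548 × 13.5/17.88 = 1.169 V.

V_B ≈ 1.17 V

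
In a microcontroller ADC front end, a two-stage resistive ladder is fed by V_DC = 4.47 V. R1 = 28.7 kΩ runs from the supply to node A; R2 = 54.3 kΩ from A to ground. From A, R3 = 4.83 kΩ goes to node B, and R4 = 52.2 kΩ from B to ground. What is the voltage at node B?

V_B ≈ 2.01 V

Node A sees R2 in parallel with the series input of stage 2, R3 + R4 = 57.03 kΩ.
R2 ‖ (R3+R4) = 27.82 kΩ.
So V_A = 4.47 × 0.4922 = 2.200 V.
Stage 2 is unloaded, so V_B = V_A · R4/(R3+R4) = 2.200 × 52.2/57.03 = 2.014 V.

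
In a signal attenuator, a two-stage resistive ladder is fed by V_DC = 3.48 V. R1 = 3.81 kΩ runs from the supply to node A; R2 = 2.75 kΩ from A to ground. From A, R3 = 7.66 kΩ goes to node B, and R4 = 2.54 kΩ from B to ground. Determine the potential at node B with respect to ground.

V_B ≈ 0.314 V

Node A sees R2 in parallel with the series input of stage 2, R3 + R4 = 10.20 kΩ.
R2 ‖ (R3+R4) = 2.166 kΩ.
V_A = 3.48 × 2.166/(3.81 + 2.166) = 1.261 V.
Then the unloaded second divider: V_B = V_A × R4/(R3+R4) = 1.261 × 0.2490 = 0.3141 V.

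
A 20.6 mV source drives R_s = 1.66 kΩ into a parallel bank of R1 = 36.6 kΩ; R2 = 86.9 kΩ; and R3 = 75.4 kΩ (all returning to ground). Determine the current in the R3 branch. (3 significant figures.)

Parallel bank: R_p = 1/(1/36.6 + 1/86.9 + 1/75.4) = 19.20 kΩ.
V_A = 20.6 × 19.20/20.86 = 18.96 mV.
I(R3) = V_A / R3 = 18.96/75.4 = 0.2515 µA.

I ≈ 0.251 µA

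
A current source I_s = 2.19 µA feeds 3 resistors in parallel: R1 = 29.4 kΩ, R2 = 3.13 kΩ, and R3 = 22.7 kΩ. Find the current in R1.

Conductances: ΣG = 1/29.4 + 1/3.13 + 1/22.7 = 0.3976 (1/kΩ).
Current divider: I(R1) = I_s · G_k/ΣG = 2.19 × (0.03401/0.3976) = 2.19 × 0.08556 = 0.1874 µA.

I ≈ 0.187 µA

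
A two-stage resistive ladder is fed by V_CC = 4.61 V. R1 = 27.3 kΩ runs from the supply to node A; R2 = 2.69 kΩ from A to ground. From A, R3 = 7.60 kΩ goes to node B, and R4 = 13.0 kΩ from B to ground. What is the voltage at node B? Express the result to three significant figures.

V_B ≈ 0.233 V

The second stage (R3 + R4 = 20.60 kΩ) loads node A in parallel with R2.
R2 ‖ (R3+R4) = 2.379 kΩ.
First divider: V_A = V_CC · 2.379/(27.3 + 2.379) = 0.3696 V.
Then the unloaded second divider: V_B = V_A × R4/(R3+R4) = 0.3696 × 0.6311 = 0.2332 V.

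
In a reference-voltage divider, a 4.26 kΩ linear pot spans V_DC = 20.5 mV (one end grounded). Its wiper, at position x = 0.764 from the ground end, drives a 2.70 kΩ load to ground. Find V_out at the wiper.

V_out ≈ 12.2 mV

The pot divides into 1.005 kΩ above the wiper and 3.255 kΩ below.
(x·R_p) ‖ R_L = 1.476 kΩ.
Then V_out = V_DC · 1.476/(1.005 + 1.476) = 12.19 mV.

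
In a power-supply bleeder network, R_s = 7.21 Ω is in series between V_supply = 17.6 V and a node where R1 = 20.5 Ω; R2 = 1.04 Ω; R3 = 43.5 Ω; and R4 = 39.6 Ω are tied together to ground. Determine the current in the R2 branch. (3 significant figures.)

I ≈ 1.96 A

Parallel bank: R_p = 1/(1/20.5 + 1/1.04 + 1/43.5 + 1/39.6) = 0.9447 Ω.
V_A by voltage divider: V_A = 17.6 × 0.9447/(7.21 + 0.9447) = 2.039 V.
Branch current I = V_A/R2 = 2.039/1.04 = 1.960 A.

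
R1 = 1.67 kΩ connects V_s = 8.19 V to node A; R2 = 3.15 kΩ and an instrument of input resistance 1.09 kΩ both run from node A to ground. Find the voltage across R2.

The load sits in parallel with R2, giving an effective lower resistance R2' = R2·R_L/(R2+R_L) = 0.8098 kΩ.
Voltage divider with the loaded lower leg: V_out = 8.19 × 0.8098/(1.67 + 0.8098) = 8.19 × 0.3266 = 2.674 V.

V_out ≈ 2.67 V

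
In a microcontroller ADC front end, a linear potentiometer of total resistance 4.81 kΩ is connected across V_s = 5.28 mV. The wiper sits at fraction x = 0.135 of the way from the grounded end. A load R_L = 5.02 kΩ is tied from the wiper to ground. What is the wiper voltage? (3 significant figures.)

V_out ≈ 0.641 mV

Lower segment x·R_p = 0.6493 kΩ; upper segment (1−x)·R_p = 4.161 kΩ.
Lower segment in parallel with the load: 0.6493 ‖ 5.02 = 0.5750 kΩ.
V_out = 5.28 × 0.5750/(4.161 + 0.5750) = 0.6411 mV.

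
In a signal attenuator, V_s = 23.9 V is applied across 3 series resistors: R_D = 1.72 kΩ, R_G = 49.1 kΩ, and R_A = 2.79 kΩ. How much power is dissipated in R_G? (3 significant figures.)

P ≈ 9.76 mW

Series current I = V_s/ΣR = 23.9/53.61 = 0.4458 mA.
P = I²R = 0.1987 × 49.1 = 9.759 mW.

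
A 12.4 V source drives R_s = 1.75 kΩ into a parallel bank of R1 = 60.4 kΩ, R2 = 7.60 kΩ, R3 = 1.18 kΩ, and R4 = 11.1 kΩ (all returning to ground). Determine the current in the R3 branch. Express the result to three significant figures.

I ≈ 3.62 mA

Parallel bank: R_p = 1/(1/60.4 + 1/7.60 + 1/1.18 + 1/11.1) = 0.9211 kΩ.
Node voltage V_A = V_supply · R_p/(R_s + R_p) = 12.4 × 0.3448 = 4.276 V.
I(R3) = V_A / R3 = 4.276/1.18 = 3.624 mA.
(Check via current divider: I_total = 4.642 mA; share G_k/ΣG = 0.7806 → same result.)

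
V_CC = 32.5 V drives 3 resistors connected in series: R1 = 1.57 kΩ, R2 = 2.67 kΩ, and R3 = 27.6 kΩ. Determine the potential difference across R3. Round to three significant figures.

Series total: ΣR = 1.57 + 2.67 + 27.6 = 31.84 kΩ.
V = V_CC · R/ΣR = 32.5 × 0.8668 = 28.17 V.

V ≈ 28.2 V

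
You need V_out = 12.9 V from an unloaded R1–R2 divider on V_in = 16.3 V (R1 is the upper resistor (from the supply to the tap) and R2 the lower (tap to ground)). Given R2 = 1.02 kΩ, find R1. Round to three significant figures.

The divider ratio is R2/(R1+R2) = 12.9/16.3 = 0.7914.
R1 = R2·(1/k − 1) = 1.02 × 0.2636 = 0.2688 kΩ.

R1 ≈ 0.269 kΩ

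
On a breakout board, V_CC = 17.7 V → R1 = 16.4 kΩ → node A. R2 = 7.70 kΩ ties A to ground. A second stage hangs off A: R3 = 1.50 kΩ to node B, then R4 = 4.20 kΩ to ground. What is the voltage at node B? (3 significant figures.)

The second stage (R3 + R4 = 5.700 kΩ) loads node A in parallel with R2.
R2 ‖ (R3+R4) = 3.275 kΩ.
V_A = 17.7 × 3.275/(16.4 + 3.275) = 2.947 V.
Then the unloaded second divider: V_B = V_A × R4/(R3+R4) = 2.947 × 0.7368 = 2.171 V.

V_B ≈ 2.17 V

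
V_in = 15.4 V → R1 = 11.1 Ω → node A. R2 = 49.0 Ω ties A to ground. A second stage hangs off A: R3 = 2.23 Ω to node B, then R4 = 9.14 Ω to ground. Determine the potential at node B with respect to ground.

V_B ≈ 5.62 V

The second stage (R3 + R4 = 11.37 Ω) loads node A in parallel with R2.
Effective lower resistance at A: R2 ‖ 11.37 = 9.229 Ω.
V_A = 15.4 × 9.229/(11.1 + 9.229) = 6.991 V.
Stage 2 is unloaded, so V_B = V_A · R4/(R3+R4) = 6.991 × 9.14/11.37 = 5.620 V.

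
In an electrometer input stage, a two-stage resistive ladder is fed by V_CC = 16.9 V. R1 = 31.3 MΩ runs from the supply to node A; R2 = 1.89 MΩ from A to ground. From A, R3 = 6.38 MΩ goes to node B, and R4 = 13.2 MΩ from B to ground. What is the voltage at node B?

Node A sees R2 in parallel with the series input of stage 2, R3 + R4 = 19.58 MΩ.
Effective lower resistance at A: R2 ‖ 19.58 = 1.724 MΩ.
First divider: V_A = V_CC · 1.724/(31.3 + 1.724) = 0.8821 V.
Stage 2 is unloaded, so V_B = V_A · R4/(R3+R4) = 0.8821 × 13.2/19.58 = 0.5947 V.

V_B ≈ 0.595 V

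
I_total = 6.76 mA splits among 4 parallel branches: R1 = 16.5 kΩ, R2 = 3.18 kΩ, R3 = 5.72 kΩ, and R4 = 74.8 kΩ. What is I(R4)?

Total conductance ΣG = 1/16.5 + 1/3.18 + 1/5.72 + 1/74.8 = 0.5633 (units of 1/kΩ).
By the current-divider rule, I = I_total · G_k/ΣG = 6.76 × 0.02373 = 0.1604 mA.

I ≈ 0.160 mA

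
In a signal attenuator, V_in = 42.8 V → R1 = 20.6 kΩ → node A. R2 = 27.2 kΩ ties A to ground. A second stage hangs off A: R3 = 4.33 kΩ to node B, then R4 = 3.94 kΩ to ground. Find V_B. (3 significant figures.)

Node A sees R2 in parallel with the series input of stage 2, R3 + R4 = 8.270 kΩ.
R2 ‖ (R3+R4) = 6.342 kΩ.
First divider: V_A = V_in · 6.342/(20.6 + 6.342) = 10.07 V.
Then the unloaded second divider: V_B = V_A × R4/(R3+R4) = 10.07 × 0.4764 = 4.800 V.

V_B ≈ 4.80 V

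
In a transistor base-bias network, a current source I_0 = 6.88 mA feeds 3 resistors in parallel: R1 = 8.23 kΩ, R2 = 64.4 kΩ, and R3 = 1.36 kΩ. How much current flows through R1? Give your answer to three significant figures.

I ≈ 0.958 mA

Conductances: ΣG = 1/8.23 + 1/64.4 + 1/1.36 = 0.8723 (1/kΩ).
Current divider: I(R1) = I_0 · G_k/ΣG = 6.88 × (0.1215/0.8723) = 6.88 × 0.1393 = 0.9583 mA.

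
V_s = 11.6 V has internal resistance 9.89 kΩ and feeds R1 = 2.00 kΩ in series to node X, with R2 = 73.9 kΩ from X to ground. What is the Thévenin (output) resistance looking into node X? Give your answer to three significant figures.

R_th ≈ 10.2 kΩ

R1' = 9.89 + 2.00 = 11.89 kΩ (source resistance + R1).
With V_s suppressed (replaced by a short), R_th = R1' ‖ R2 = (11.89 × 73.9)/(11.89 + 73.9) = 10.24 kΩ.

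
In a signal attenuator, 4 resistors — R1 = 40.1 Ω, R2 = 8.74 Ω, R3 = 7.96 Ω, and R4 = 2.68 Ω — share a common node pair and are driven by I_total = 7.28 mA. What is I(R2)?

I ≈ 1.31 mA

Conductances: ΣG = 1/40.1 + 1/8.74 + 1/7.96 + 1/2.68 = 0.6381 (1/Ω).
R2 takes the fraction G_k/ΣG = 0.1144/0.6381 = 0.1793, so I = 7.28 × 0.1793 = 1.305 mA.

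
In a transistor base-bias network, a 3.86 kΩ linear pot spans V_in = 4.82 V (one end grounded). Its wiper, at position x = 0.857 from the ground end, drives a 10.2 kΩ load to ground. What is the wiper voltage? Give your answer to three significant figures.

V_out ≈ 3.95 V

Lower segment x·R_p = 3.308 kΩ; upper segment (1−x)·R_p = 0.5520 kΩ.
(x·R_p) ‖ R_L = 2.498 kΩ.
V_out = 4.82 × 2.498/(0.5520 + 2.498) = 3.948 V.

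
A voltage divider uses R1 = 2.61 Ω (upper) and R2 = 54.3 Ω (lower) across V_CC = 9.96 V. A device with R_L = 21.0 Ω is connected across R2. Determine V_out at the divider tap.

The load sits in parallel with R2, giving an effective lower resistance R2' = R2·R_L/(R2+R_L) = 15.14 Ω.
Voltage divider with the loaded lower leg: V_out = 9.96 × 15.14/(2.61 + 15.14) = 9.96 × 0.8530 = 8.496 V.

V_out ≈ 8.50 V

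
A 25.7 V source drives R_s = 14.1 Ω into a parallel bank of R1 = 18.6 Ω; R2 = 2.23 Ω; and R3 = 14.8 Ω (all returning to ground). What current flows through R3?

I ≈ 0.192 A

Equivalent of the parallel group: R_p = 1.755 Ω.
V_A by voltage divider: V_A = 25.7 × 1.755/(14.1 + 1.755) = 2.845 V.
I(R3) = V_A / R3 = 2.845/14.8 = 0.1922 A.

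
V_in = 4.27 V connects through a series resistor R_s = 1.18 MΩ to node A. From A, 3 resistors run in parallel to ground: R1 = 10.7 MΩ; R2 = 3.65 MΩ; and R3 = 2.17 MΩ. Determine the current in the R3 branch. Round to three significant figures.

Equivalent of the parallel group: R_p = 1.207 MΩ.
V_A by voltage divider: V_A = 4.27 × 1.207/(1.18 + 1.207) = 2.159 V.
Branch current I = V_A/R3 = 2.159/2.17 = 0.9951 µA.

I ≈ 0.995 µA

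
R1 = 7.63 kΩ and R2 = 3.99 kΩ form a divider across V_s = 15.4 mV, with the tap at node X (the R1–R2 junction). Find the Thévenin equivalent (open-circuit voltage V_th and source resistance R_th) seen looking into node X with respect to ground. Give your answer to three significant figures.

V_th is the unloaded tap voltage: V_s · R2/(R1+R2) = 15.4 × 0.3434 = 5.288 mV.
With V_s suppressed (replaced by a short), R_th = R1 ‖ R2 = (7.630 × 3.99)/(7.630 + 3.99) = 2.620 kΩ.

V_th ≈ 5.29 mV, R_th ≈ 2.62 kΩ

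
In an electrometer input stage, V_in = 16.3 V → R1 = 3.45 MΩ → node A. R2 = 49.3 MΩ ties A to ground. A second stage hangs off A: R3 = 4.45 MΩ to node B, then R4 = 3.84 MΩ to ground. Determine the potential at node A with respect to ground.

V_A ≈ 11.0 V

Looking into the second stage from A: R3 + R4 = 8.290 MΩ appears in parallel with R2.
Effective lower resistance at A: R2 ‖ 8.290 = 7.097 MΩ.
First divider: V_A = V_in · 7.097/(3.45 + 7.097) = 10.97 V.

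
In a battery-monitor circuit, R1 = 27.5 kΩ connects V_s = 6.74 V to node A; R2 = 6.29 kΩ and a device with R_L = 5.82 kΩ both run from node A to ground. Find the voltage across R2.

V_out ≈ 0.668 V

R2 ‖ R_L = (6.29 × 5.82)/(6.29 + 5.82) = 3.023 kΩ.
Voltage divider with the loaded lower leg: V_out = 6.74 × 3.023/(27.5 + 3.023) = 6.74 × 0.09904 = 0.6675 V.
(Unloaded it would be 1.25 V; the load pulls it down.)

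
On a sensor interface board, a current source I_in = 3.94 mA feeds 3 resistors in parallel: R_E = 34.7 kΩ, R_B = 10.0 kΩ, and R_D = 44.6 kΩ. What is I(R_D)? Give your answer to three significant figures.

Total conductance ΣG = 1/34.7 + 1/10.0 + 1/44.6 = 0.1512 (units of 1/kΩ).
Current divider: I(R_D) = I_in · G_k/ΣG = 3.94 × (0.02242/0.1512) = 3.94 × 0.1483 = 0.5841 mA.

I ≈ 0.584 mA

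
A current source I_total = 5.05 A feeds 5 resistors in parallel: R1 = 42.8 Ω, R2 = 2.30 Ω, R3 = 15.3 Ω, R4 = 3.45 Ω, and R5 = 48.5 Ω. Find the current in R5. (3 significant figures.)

I ≈ 0.125 A

ΣG = 1/42.8 + 1/2.30 + 1/15.3 + 1/3.45 + 1/48.5 = 0.8340.
Current divider: I(R5) = I_total · G_k/ΣG = 5.05 × (0.02062/0.8340) = 5.05 × 0.02472 = 0.1249 A.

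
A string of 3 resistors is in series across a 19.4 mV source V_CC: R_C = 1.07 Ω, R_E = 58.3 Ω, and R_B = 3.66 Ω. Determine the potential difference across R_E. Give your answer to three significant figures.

V ≈ 17.9 mV

Total series resistance ΣR = 1.07 + 58.3 + 3.66 = 63.03 Ω.
By the voltage-divider rule, V = 19.4 × 58.30/63.03 = 17.94 mV.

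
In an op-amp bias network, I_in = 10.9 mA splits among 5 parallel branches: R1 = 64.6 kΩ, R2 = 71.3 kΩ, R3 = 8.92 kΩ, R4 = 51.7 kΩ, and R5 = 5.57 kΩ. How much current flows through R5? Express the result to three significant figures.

ΣG = 1/64.6 + 1/71.3 + 1/8.92 + 1/51.7 + 1/5.57 = 0.3405.
Current divider: I(R5) = I_in · G_k/ΣG = 10.9 × (0.1795/0.3405) = 10.9 × 0.5273 = 5.747 mA.

I ≈ 5.75 mA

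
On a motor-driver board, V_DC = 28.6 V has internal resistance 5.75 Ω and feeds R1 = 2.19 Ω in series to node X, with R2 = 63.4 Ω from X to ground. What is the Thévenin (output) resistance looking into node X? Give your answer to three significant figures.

R1' = 5.75 + 2.19 = 7.940 Ω (source resistance + R1).
Looking into X with the source shorted: R_th = R1'·R2/(R1'+R2) = 7.940 × 63.4/71.34 = 7.056 Ω.

R_th ≈ 7.06 Ω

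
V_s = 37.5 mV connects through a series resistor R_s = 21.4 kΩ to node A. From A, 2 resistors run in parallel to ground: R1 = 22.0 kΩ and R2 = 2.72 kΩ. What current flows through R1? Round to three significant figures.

Parallel bank: R_p = 1/(1/22.0 + 1/2.72) = 2.421 kΩ.
V_A = 37.5 × 2.421/23.82 = 3.811 mV.
I(R1) = V_A / R1 = 3.811/22.0 = 0.1732 µA.

I ≈ 0.173 µA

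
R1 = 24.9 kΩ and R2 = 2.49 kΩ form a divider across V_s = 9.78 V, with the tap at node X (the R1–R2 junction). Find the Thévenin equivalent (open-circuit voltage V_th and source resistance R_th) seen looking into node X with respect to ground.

V_th ≈ 0.889 V, R_th ≈ 2.26 kΩ

V_th is the unloaded tap voltage: V_s · R2/(R1+R2) = 9.78 × 0.09091 = 0.8891 V.
With V_s suppressed (replaced by a short), R_th = R1 ‖ R2 = (24.90 × 2.49)/(24.90 + 2.49) = 2.264 kΩ.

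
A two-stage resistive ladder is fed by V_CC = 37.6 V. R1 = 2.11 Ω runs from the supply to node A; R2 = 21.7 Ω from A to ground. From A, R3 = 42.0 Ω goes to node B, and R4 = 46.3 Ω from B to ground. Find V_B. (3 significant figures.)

V_B ≈ 17.6 V

Looking into the second stage from A: R3 + R4 = 88.30 Ω appears in parallel with R2.
R2 ‖ (R3+R4) = 17.42 Ω.
V_A = 37.6 × 17.42/(2.11 + 17.42) = 33.54 V.
Then the unloaded second divider: V_B = V_A × R4/(R3+R4) = 33.54 × 0.5243 = 17.59 V.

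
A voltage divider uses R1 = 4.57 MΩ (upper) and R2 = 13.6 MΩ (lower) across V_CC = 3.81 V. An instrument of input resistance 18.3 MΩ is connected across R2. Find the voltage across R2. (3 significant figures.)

V_out ≈ 2.40 V

First combine the lower leg with the load: R2 ‖ R_L = 7.802 MΩ.
Then V_out = V_CC · R2'/(R1 + R2') = 3.81 × 7.802/12.37 = 2.403 V.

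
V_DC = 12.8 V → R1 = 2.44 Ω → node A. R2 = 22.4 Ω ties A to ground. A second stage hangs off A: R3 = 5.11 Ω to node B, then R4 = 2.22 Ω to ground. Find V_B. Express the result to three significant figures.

The second stage (R3 + R4 = 7.330 Ω) loads node A in parallel with R2.
R2 ‖ (R3+R4) = 5.523 Ω.
First divider: V_A = V_DC · 5.523/(2.44 + 5.523) = 8.878 V.
Stage 2 is unloaded, so V_B = V_A · R4/(R3+R4) = 8.878 × 2.22/7.330 = 2.689 V.

V_B ≈ 2.69 V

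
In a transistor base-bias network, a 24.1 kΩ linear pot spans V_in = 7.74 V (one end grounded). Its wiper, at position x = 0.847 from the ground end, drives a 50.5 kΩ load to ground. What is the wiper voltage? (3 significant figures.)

Split the track: R_lower = x·R_p = 20.41 kΩ, R_upper = (1−x)·R_p = 3.687 kΩ.
Lower segment in parallel with the load: 20.41 ‖ 50.5 = 14.54 kΩ.
Then V_out = V_in · 14.54/(3.687 + 14.54) = 6.174 V.

V_out ≈ 6.17 V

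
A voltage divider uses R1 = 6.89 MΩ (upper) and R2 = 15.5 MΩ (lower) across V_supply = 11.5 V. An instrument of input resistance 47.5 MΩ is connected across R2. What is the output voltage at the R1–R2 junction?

R2 ‖ R_L = (15.5 × 47.5)/(15.5 + 47.5) = 11.69 MΩ.
Now apply the divider: V_out = 11.5 × 0.6291 = 7.235 V.

V_out ≈ 7.23 V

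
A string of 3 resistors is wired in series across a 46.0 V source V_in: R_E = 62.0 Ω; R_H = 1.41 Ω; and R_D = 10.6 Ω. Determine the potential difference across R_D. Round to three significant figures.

V ≈ 6.59 V

ΣR = 62.0 + 1.41 + 10.6 = 74.01 Ω.
Voltage divider: V = V_in · (10.60 / 74.01) = 46.0 × 0.1432 = 6.588 V.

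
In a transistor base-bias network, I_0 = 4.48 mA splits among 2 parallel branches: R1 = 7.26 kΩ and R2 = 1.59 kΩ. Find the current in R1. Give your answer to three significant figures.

For two parallel branches, I_k = I_0 · (other R)/(sum of R).
So I = 4.48 × 1.59/8.850 = 0.8049 mA.

I ≈ 0.805 mA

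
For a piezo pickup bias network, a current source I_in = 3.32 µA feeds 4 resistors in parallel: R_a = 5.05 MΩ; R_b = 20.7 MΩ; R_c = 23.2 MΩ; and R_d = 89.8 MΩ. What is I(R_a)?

I ≈ 2.19 µA

Total conductance ΣG = 1/5.05 + 1/20.7 + 1/23.2 + 1/89.8 = 0.3006 (units of 1/MΩ).
Current divider: I(R_a) = I_in · G_k/ΣG = 3.32 × (0.1980/0.3006) = 3.32 × 0.6588 = 2.187 µA.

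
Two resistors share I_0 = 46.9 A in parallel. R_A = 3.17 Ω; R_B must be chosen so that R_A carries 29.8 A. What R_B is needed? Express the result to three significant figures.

R_B ≈ 5.52 Ω

In a two-way split, I_A/I_0 = R_B/(R_A + R_B).
29.8/46.9 = R_B/(R_A + R_B) → R_B = R_A · (0.6354)/(1 − 0.6354) = 3.17 × 1.743 = 5.524 Ω.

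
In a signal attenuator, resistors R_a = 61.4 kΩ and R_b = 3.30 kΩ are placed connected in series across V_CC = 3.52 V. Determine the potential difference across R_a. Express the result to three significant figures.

V ≈ 3.34 V

Total series resistance ΣR = 61.4 + 3.30 = 64.70 kΩ.
By the voltage-divider rule, V = 3.52 × 61.40/64.70 = 3.340 V.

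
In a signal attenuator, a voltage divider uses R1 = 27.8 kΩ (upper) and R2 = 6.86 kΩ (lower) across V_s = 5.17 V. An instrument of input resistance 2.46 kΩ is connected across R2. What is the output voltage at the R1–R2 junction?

V_out ≈ 0.316 V

R2 ‖ R_L = (6.86 × 2.46)/(6.86 + 2.46) = 1.811 kΩ.
Then V_out = V_s · R2'/(R1 + R2') = 5.17 × 1.811/29.61 = 0.3161 V.
(Unloaded it would be 1.02 V; the load pulls it down.)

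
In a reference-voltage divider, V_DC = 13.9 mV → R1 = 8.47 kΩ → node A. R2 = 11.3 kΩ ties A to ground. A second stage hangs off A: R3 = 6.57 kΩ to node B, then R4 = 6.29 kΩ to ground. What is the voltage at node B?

The second stage (R3 + R4 = 12.86 kΩ) loads node A in parallel with R2.
R2 ‖ (R3+R4) = 6.015 kΩ.
V_A = 13.9 × 6.015/(8.47 + 6.015) = 5.772 mV.
Then the unloaded second divider: V_B = V_A × R4/(R3+R4) = 5.772 × 0.4891 = 2.823 mV.

V_B ≈ 2.82 mV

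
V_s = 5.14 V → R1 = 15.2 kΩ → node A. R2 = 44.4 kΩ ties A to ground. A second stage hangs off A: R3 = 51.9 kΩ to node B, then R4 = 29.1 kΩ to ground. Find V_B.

V_B ≈ 1.21 V

Node A sees R2 in parallel with the series input of stage 2, R3 + R4 = 81.00 kΩ.
R2 ‖ (R3+R4) = 28.68 kΩ.
First divider: V_A = V_s · 28.68/(15.2 + 28.68) = 3.359 V.
V_B = V_A × 0.3593 = 1.207 V.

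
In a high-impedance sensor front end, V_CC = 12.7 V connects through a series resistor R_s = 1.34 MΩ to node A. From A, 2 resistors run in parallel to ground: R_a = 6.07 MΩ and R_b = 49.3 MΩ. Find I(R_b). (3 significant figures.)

Combine the parallel branches: R_p = (1/6.07 + 1/49.3)⁻¹ = 5.405 MΩ.
V_A by voltage divider: V_A = 12.7 × 5.405/(1.34 + 5.405) = 10.18 V.
Branch current I = V_A/R_b = 10.18/49.3 = 0.2064 µA.
(Equivalently: I_total = 1.883 µA, then current-divider fraction G_k/ΣG = 0.1096.)

I ≈ 0.206 µA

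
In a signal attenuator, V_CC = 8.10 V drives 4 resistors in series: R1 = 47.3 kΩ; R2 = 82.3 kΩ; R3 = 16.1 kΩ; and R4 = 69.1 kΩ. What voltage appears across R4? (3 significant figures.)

ΣR = 47.3 + 82.3 + 16.1 + 69.1 = 214.8 kΩ.
Voltage divider: V = V_CC · (69.10 / 214.8) = 8.10 × 0.3217 = 2.606 V.

V ≈ 2.61 V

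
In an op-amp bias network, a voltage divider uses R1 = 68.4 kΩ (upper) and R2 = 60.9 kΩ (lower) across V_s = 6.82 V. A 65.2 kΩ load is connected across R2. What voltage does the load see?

V_out ≈ 2.15 V

The load sits in parallel with R2, giving an effective lower resistance R2' = R2·R_L/(R2+R_L) = 31.49 kΩ.
Voltage divider with the loaded lower leg: V_out = 6.82 × 31.49/(68.4 + 31.49) = 6.82 × 0.3152 = 2.150 V.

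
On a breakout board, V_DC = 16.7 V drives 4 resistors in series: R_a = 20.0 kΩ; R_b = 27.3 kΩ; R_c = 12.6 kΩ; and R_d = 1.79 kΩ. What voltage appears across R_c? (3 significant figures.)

Total series resistance ΣR = 20.0 + 27.3 + 12.6 + 1.79 = 61.69 kΩ.
Voltage divider: V = V_DC · (12.60 / 61.69) = 16.7 × 0.2042 = 3.411 V.

V ≈ 3.41 V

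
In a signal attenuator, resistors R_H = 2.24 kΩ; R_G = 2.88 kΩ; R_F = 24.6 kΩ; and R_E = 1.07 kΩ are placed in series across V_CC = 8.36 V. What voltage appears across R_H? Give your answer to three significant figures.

Series total: ΣR = 2.24 + 2.88 + 24.6 + 1.07 = 30.79 kΩ.
V = V_CC · R/ΣR = 8.36 × 0.07275 = 0.6082 V.

V ≈ 0.608 V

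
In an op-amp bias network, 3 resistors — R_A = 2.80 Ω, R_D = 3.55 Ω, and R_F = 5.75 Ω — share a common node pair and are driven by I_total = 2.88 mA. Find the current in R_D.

Total conductance ΣG = 1/2.80 + 1/3.55 + 1/5.75 = 0.8127 (units of 1/Ω).
By the current-divider rule, I = I_total · G_k/ΣG = 2.88 × 0.3466 = 0.9982 mA.

I ≈ 0.998 mA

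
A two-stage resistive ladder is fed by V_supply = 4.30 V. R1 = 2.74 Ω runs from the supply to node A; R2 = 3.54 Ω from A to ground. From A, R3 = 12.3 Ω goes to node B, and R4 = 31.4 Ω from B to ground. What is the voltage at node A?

V_A ≈ 2.34 V

The second stage (R3 + R4 = 43.70 Ω) loads node A in parallel with R2.
Effective lower resistance at A: R2 ‖ 43.70 = 3.275 Ω.
V_A = 4.30 × 3.275/(2.74 + 3.275) = 2.341 V.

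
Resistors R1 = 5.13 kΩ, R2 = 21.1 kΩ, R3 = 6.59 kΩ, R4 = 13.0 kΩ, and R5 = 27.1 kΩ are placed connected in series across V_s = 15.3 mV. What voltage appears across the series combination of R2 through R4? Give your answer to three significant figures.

V ≈ 8.54 mV

ΣR = 5.13 + 21.1 + 6.59 + 13.0 + 27.1 = 72.92 kΩ.
R_{R2..R4} = 21.1 + 6.59 + 13.0 = 40.69 kΩ.
By the voltage-divider rule, V = 15.3 × 40.69/72.92 = 8.538 mV.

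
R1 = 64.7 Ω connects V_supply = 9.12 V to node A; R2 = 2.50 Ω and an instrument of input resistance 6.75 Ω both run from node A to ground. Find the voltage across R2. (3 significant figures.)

The load sits in parallel with R2, giving an effective lower resistance R2' = R2·R_L/(R2+R_L) = 1.824 Ω.
Voltage divider with the loaded lower leg: V_out = 9.12 × 1.824/(64.7 + 1.824) = 9.12 × 0.02742 = 0.2501 V.

V_out ≈ 0.250 V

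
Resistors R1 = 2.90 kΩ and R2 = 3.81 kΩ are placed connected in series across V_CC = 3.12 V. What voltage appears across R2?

ΣR = 2.90 + 3.81 = 6.710 kΩ.
V = V_CC · R/ΣR = 3.12 × 0.5678 = 1.772 V.

V ≈ 1.77 V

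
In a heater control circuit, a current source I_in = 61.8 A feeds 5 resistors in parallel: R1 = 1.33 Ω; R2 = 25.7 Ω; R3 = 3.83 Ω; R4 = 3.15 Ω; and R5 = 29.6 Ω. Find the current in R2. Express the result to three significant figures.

I ≈ 1.71 A

Total conductance ΣG = 1/1.33 + 1/25.7 + 1/3.83 + 1/3.15 + 1/29.6 = 1.403 (units of 1/Ω).
R2 takes the fraction G_k/ΣG = 0.03891/1.403 = 0.02773, so I = 61.8 × 0.02773 = 1.714 A.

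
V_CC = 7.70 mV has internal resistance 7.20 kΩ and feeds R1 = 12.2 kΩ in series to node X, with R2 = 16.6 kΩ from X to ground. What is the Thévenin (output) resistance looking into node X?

R_th ≈ 8.95 kΩ

R1' = 7.20 + 12.2 = 19.40 kΩ (source resistance + R1).
Looking into X with the source shorted: R_th = R1'·R2/(R1'+R2) = 19.40 × 16.6/36.00 = 8.946 kΩ.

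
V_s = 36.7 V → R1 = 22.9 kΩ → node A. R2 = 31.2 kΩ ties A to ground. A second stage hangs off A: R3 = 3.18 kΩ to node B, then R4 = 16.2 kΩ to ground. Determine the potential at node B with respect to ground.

Node A sees R2 in parallel with the series input of stage 2, R3 + R4 = 19.38 kΩ.
Effective lower resistance at A: R2 ‖ 19.38 = 11.95 kΩ.
So V_A = 36.7 × 0.3430 = 12.59 V.
Stage 2 is unloaded, so V_B = V_A · R4/(R3+R4) = 12.59 × 16.2/19.38 = 10.52 V.

V_B ≈ 10.5 V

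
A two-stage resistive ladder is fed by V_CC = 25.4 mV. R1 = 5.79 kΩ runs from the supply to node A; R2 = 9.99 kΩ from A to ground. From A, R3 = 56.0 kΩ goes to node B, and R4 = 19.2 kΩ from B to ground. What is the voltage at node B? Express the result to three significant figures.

Node A sees R2 in parallel with the series input of stage 2, R3 + R4 = 75.20 kΩ.
R2 ‖ (R3+R4) = 8.818 kΩ.
V_A = 25.4 × 8.818/(5.79 + 8.818) = 15.33 mV.
V_B = V_A × 0.2553 = 3.915 mV.

V_B ≈ 3.91 mV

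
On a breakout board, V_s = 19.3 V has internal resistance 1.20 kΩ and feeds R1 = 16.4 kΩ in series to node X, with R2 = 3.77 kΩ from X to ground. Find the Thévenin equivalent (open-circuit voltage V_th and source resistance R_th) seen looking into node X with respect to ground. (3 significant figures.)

R1' = 1.20 + 16.4 = 17.60 kΩ (source resistance + R1).
With X open, the divider is unloaded: V_th = 19.3 × 3.77/21.37 = 3.405 V.
With V_s suppressed (replaced by a short), R_th = R1' ‖ R2 = (17.60 × 3.77)/(17.60 + 3.77) = 3.105 kΩ.

V_th ≈ 3.40 V, R_th ≈ 3.10 kΩ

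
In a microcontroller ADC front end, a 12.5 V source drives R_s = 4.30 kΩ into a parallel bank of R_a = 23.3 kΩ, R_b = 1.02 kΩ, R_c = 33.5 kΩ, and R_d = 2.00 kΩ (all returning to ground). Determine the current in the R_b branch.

Equivalent of the parallel group: R_p = 0.6438 kΩ.
Node voltage V_A = V_in · R_p/(R_s + R_p) = 12.5 × 0.1302 = 1.628 V.
I(R_b) = V_A / R_b = 1.628/1.02 = 1.596 mA.
(Equivalently: I_total = 2.528 mA, then current-divider fraction G_k/ΣG = 0.6312.)

I ≈ 1.60 mA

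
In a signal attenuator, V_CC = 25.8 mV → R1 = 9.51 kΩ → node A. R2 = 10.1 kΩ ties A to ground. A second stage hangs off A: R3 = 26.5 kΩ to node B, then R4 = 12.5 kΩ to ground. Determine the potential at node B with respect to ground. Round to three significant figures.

V_B ≈ 3.78 mV

Looking into the second stage from A: R3 + R4 = 39.00 kΩ appears in parallel with R2.
R2 ‖ (R3+R4) = 8.022 kΩ.
So V_A = 25.8 × 0.4576 = 11.81 mV.
Stage 2 is unloaded, so V_B = V_A · R4/(R3+R4) = 11.81 × 12.5/39.00 = 3.784 mV.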